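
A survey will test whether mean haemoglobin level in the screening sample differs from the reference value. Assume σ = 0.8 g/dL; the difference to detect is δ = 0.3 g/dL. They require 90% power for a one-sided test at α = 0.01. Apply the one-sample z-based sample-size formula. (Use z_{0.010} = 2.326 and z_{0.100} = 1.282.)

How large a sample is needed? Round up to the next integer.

n = 93

n = (z_α + z_β)² · σ² / δ²
  = (2.326 + 1.282)² · 0.8² / 0.3²
  = 13.0177 · 0.64 / 0.09
  = 92.57
Round up → n = 93.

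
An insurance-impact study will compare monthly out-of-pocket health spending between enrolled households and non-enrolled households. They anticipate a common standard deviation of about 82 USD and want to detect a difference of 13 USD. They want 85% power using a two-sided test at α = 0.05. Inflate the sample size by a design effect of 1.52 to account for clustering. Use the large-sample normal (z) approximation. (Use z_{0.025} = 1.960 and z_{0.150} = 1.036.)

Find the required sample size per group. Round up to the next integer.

n = 1086 per group

n = (z_{α/2} + z_β)² · (σ₁² + σ₂²) / δ²
  = (1.960 + 1.036)² · (2·82² = 13448) / 13²
  = 8.9760 · 13448 / 169
  = 714.26
Design effect: 1.52 × 714.26 = 1085.67.
Round up → n = 1086 per group.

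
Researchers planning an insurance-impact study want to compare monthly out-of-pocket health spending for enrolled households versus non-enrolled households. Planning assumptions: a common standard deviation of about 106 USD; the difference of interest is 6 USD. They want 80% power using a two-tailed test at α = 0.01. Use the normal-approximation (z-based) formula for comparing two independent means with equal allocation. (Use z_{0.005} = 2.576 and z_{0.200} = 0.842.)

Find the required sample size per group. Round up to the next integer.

n = 7293 per group

n = (z_{α/2} + z_β)² · (σ₁² + σ₂²) / δ²
  = (2.576 + 0.842)² · (2·106² = 22472) / 6²
  = 11.6827 · 22472 / 36
  = 7292.62
Round up → n = 7293 per group.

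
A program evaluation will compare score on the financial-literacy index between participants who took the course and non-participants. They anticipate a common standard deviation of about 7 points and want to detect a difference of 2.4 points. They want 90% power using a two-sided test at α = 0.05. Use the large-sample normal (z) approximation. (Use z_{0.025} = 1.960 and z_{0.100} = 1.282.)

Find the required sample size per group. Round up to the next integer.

n = (z_{α/2} + z_β)² · (σ₁² + σ₂²) / δ²
  = (1.960 + 1.282)² · (2·7² = 98) / 2.4²
  = 10.5106 · 98 / 5.76
  = 178.83
Round up → n = 179 per group.

n = 179 per group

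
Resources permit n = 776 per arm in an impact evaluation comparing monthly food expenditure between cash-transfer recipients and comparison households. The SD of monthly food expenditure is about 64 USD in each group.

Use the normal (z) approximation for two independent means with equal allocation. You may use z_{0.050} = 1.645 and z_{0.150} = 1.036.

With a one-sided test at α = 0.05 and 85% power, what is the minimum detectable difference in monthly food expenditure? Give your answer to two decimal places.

δ = (z_α + z_β) · √((σ₁²+σ₂²)/n)
  = (1.645 + 1.036) · √(8192/776)
  = 2.681 · √10.5567
  = 2.681 · 3.2491
  = 8.7109

Minimum detectable difference ≈ 8.71 USD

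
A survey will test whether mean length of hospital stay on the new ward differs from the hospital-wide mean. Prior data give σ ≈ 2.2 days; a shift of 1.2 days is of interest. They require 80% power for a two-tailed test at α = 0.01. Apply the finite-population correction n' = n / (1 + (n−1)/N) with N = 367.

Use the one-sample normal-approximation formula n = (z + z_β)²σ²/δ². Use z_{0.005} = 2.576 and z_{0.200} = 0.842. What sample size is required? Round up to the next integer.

n = (z_{α/2} + z_β)² · σ² / δ²
  = (2.576 + 0.842)² · 2.2² / 1.2²
  = 11.6827 · 4.84 / 1.44
  = 39.27
Finite-population correction (N = 367): 39.27 / (1 + (39.27 − 1)/367) = 35.56.
Round up → n = 36.

n = 36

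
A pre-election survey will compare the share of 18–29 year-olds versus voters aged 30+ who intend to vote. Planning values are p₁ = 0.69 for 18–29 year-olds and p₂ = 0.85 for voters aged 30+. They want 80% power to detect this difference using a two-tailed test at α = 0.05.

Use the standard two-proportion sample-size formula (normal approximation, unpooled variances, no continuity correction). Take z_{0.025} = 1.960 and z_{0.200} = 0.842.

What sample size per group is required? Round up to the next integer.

n = (z_{α/2} + z_β)² · [p₁(1−p₁) + p₂(1−p₂)] / (p₁ − p₂)²
  = (1.960 + 0.842)² · (0.69·0.31 + 0.85·0.15) / (-0.16)²
  = (2.802)² · (0.2139 + 0.1275) / 0.0256
  = 7.8512 · 0.3414 / 0.0256
  = 104.70
Round up → n = 105 per group.

n = 105 per group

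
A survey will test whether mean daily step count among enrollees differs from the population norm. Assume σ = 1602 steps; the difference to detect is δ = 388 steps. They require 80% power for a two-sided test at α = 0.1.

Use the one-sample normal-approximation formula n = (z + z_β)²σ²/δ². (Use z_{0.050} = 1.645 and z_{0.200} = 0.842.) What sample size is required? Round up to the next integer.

n = 106

n = (z_{α/2} + z_β)² · σ² / δ²
  = (1.645 + 0.842)² · 1602² / 388²
  = 6.1852 · 2566404 / 150544
  = 105.44
Round up → n = 106.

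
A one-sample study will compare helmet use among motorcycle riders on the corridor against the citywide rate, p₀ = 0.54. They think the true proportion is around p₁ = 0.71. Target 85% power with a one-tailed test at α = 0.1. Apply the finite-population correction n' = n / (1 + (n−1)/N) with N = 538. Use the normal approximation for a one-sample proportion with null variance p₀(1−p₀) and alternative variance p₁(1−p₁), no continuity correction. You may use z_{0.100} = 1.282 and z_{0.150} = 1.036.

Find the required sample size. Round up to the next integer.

n = 40

n = [z_α·√(p₀q₀) + z_β·√(p₁q₁)]² / (p₁ − p₀)²
  = [1.282·√(0.54·0.46) + 1.036·√(0.71·0.29)]² / (0.17)²
  = [1.282·0.4984 + 1.036·0.4538]² / 0.0289
  = [1.1090]² / 0.0289
  = 42.56
Finite-population correction (N = 538): 42.56 / (1 + (42.56 − 1)/538) = 39.51.
Round up → n = 40.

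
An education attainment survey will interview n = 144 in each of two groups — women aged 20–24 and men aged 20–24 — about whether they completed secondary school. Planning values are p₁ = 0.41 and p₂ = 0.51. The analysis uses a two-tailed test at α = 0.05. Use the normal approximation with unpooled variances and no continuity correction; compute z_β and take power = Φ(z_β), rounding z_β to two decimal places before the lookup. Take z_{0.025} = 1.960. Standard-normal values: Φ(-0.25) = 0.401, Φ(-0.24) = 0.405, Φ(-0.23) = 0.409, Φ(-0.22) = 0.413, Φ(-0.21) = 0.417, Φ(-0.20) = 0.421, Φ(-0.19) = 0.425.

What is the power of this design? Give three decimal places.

Power ≈ 0.401

z_β = |p₁−p₂|·√(n/[p₁q₁+p₂q₂]) − z_{α/2}
    = 0.10 · √(144/0.4918) − 1.960
    = 0.10 · 17.1115 − 1.960
    = 1.7111 − 1.960 = -0.2489 → -0.25
Power = Φ(-0.25) = 0.401.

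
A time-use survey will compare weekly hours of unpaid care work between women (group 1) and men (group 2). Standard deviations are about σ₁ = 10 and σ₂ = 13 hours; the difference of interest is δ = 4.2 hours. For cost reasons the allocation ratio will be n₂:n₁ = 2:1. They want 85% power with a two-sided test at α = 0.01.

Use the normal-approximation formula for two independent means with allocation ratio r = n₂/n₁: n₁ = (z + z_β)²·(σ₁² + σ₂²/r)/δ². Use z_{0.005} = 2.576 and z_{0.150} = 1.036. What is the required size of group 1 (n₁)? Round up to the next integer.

n₁ = 137

n₁ = (z_{α/2} + z_β)² · (σ₁² + σ₂²/r) / δ²
   = (2.576 + 1.036)² · (10² + 13²/2) / 4.2²
   = 13.0465 · (100 + 84.5) / 17.64
   = 13.0465 · 184.5 / 17.64
   = 136.46
Round up → n₁ = 137; n₂ = r·n₁ = 2 × 137 = 274.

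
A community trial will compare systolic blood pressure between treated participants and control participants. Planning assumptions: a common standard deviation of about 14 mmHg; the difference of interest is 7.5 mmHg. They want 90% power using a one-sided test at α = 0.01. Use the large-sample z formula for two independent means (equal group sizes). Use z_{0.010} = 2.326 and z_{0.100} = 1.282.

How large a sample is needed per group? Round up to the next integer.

n = 91 per group

n = (z_α + z_β)² · (σ₁² + σ₂²) / δ²
  = (2.326 + 1.282)² · (2·14² = 392) / 7.5²
  = 13.0177 · 392 / 56.25
  = 90.72
Round up → n = 91 per group.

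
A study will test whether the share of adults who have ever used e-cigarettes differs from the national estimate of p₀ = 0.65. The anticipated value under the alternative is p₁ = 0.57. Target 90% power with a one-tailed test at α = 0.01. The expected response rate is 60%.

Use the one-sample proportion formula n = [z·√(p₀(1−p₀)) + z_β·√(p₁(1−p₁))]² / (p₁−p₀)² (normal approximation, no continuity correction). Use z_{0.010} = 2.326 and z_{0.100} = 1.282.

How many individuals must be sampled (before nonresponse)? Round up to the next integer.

n = [z_α·√(p₀q₀) + z_β·√(p₁q₁)]² / (p₁ − p₀)²
  = [2.326·√(0.65·0.35) + 1.282·√(0.57·0.43)]² / (-0.08)²
  = [2.326·0.4770 + 1.282·0.4951]² / 0.0064
  = [1.7441]² / 0.0064
  = 475.30
Adjust for 60% response: 475.30 / 0.60 = 792.17.
Round up → n = 793.

n = 793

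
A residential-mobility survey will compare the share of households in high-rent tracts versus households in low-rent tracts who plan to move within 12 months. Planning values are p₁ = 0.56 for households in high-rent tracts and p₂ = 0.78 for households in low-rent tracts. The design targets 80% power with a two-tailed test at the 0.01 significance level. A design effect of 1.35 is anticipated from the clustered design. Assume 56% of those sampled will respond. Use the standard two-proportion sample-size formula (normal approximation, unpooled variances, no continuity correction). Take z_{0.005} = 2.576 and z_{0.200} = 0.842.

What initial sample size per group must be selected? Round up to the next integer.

n = (z_{α/2} + z_β)² · [p₁(1−p₁) + p₂(1−p₂)] / (p₁ − p₂)²
  = (2.576 + 0.842)² · (0.56·0.44 + 0.78·0.22) / (-0.22)²
  = (3.418)² · (0.2464 + 0.1716) / 0.0484
  = 11.6827 · 0.4180 / 0.0484
  = 100.90
Design effect: 1.35 × 100.90 = 136.21.
Adjust for 56% response: 136.21 / 0.56 = 243.23.
Round up → n = 244 per group.

n = 244 per group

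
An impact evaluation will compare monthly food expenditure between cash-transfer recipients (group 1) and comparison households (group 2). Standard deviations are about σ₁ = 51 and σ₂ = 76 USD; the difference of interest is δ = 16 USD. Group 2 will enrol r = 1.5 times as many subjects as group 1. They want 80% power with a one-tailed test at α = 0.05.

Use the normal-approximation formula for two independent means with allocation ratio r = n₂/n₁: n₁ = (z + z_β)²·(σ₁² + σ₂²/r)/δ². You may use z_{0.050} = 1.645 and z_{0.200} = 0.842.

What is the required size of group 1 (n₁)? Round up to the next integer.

n₁ = (z_α + z_β)² · (σ₁² + σ₂²/r) / δ²
   = (1.645 + 0.842)² · (51² + 76²/1.5) / 16²
   = 6.1852 · (2601 + 3850.7) / 256
   = 6.1852 · 6451.7 / 256
   = 155.88
Round up → n₁ = 156; n₂ = r·n₁ = 1.5 × 156 = 234.

n₁ = 156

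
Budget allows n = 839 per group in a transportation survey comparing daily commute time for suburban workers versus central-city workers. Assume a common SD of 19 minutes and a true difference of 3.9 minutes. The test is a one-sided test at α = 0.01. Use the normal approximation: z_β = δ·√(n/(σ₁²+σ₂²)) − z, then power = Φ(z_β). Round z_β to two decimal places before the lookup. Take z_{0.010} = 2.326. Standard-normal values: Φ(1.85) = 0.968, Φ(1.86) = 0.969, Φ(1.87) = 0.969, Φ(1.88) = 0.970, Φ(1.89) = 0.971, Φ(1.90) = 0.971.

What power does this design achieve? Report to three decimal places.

z_β = δ·√(n/(σ₁²+σ₂²)) − z_α
    = 3.9 · √(839/722) − 2.326
    = 3.9 · 1.07798 − 2.326
    = 4.2041 − 2.326 = 1.8781 → 1.88
Power = Φ(1.88) = 0.970.

Power ≈ 0.970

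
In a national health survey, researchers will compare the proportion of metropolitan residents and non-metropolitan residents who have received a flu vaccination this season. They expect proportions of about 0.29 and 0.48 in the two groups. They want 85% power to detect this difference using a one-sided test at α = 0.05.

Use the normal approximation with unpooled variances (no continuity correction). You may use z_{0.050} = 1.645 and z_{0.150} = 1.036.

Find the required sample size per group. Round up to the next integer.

n = 91 per group

n = (z_α + z_β)² · [p₁(1−p₁) + p₂(1−p₂)] / (p₁ − p₂)²
  = (1.645 + 1.036)² · (0.29·0.71 + 0.48·0.52) / (-0.19)²
  = (2.681)² · (0.2059 + 0.2496) / 0.0361
  = 7.1878 · 0.4555 / 0.0361
  = 90.69
Round up → n = 91 per group.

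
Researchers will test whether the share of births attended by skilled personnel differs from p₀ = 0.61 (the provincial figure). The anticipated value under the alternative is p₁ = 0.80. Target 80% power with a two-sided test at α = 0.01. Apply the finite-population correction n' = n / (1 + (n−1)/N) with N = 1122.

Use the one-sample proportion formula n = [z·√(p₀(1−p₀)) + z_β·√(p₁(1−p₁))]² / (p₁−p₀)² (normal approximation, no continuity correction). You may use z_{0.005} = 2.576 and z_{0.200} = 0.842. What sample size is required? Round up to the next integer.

n = 67

n = [z_{α/2}·√(p₀q₀) + z_β·√(p₁q₁)]² / (p₁ − p₀)²
  = [2.576·√(0.61·0.39) + 0.842·√(0.80·0.20)]² / (0.19)²
  = [2.576·0.4877 + 0.842·0.4000]² / 0.0361
  = [1.5932]² / 0.0361
  = 70.32
Finite-population correction (N = 1122): 70.32 / (1 + (70.32 − 1)/1122) = 66.23.
Round up → n = 67.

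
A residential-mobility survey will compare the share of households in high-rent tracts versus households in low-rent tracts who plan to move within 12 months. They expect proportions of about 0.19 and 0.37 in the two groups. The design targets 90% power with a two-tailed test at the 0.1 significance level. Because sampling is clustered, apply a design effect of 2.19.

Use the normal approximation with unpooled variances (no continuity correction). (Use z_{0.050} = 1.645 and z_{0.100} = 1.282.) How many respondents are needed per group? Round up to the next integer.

n = 225 per group

n = (z_{α/2} + z_β)² · [p₁(1−p₁) + p₂(1−p₂)] / (p₁ − p₂)²
  = (1.645 + 1.282)² · (0.19·0.81 + 0.37·0.63) / (-0.18)²
  = (2.927)² · (0.1539 + 0.2331) / 0.0324
  = 8.5673 · 0.3870 / 0.0324
  = 102.33
Design effect: 2.19 × 102.33 = 224.11.
Round up → n = 225 per group.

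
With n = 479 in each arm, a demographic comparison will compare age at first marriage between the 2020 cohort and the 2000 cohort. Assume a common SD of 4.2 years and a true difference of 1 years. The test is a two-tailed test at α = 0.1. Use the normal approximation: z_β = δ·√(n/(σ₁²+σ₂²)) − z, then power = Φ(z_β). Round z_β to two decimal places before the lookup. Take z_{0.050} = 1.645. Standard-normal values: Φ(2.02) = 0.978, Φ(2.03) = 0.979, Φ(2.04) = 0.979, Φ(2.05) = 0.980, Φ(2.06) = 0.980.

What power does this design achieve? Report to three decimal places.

z_β = δ·√(n/(σ₁²+σ₂²)) − z_{α/2}
    = 1 · √(479/35.28) − 1.645
    = 1 · 3.68471 − 1.645
    = 3.6847 − 1.645 = 2.0397 → 2.04
Power = Φ(2.04) = 0.979.

Power ≈ 0.979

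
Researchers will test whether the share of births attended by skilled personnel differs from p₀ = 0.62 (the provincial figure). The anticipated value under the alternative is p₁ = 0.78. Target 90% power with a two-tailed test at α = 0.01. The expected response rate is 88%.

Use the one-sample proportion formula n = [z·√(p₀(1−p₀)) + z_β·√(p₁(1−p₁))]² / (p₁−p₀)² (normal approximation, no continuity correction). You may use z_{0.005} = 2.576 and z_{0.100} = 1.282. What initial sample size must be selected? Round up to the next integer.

n = [z_{α/2}·√(p₀q₀) + z_β·√(p₁q₁)]² / (p₁ − p₀)²
  = [2.576·√(0.62·0.38) + 1.282·√(0.78·0.22)]² / (0.16)²
  = [2.576·0.4854 + 1.282·0.4142]² / 0.0256
  = [1.7814]² / 0.0256
  = 123.96
Adjust for 88% response: 123.96 / 0.88 = 140.87.
Round up → n = 141.

n = 141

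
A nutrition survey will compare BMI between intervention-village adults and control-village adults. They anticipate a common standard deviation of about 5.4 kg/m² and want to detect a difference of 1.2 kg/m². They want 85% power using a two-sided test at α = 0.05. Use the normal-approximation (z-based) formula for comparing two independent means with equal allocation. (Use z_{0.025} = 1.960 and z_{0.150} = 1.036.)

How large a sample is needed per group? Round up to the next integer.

n = 364 per group

n = (z_{α/2} + z_β)² · (σ₁² + σ₂²) / δ²
  = (1.960 + 1.036)² · (2·5.4² = 58.32) / 1.2²
  = 8.9760 · 58.32 / 1.44
  = 363.53
Round up → n = 364 per group.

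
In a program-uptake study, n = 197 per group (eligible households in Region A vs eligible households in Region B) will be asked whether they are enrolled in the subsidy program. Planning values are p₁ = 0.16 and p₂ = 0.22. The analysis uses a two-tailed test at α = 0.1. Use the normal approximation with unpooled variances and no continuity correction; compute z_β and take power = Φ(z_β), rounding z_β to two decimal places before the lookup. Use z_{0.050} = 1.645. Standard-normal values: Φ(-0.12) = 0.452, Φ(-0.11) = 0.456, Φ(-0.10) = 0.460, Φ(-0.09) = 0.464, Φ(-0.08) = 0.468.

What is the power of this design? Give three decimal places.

z_β = |p₁−p₂|·√(n/[p₁q₁+p₂q₂]) − z_{α/2}
    = 0.06 · √(197/0.3060) − 1.645
    = 0.06 · 25.3730 − 1.645
    = 1.5224 − 1.645 = -0.1226 → -0.12
Power = Φ(-0.12) = 0.452.

Power ≈ 0.452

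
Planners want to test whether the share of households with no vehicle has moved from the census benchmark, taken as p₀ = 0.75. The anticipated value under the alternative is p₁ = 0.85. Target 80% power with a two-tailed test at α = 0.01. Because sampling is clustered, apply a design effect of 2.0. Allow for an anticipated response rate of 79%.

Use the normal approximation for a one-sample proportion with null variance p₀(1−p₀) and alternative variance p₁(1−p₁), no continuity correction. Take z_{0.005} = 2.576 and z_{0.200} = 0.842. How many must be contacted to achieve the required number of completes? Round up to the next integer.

n = 508

n = [z_{α/2}·√(p₀q₀) + z_β·√(p₁q₁)]² / (p₁ − p₀)²
  = [2.576·√(0.75·0.25) + 0.842·√(0.85·0.15)]² / (0.10)²
  = [2.576·0.4330 + 0.842·0.3571]² / 0.0100
  = [1.4161]² / 0.0100
  = 200.53
Design effect: 2.0 × 200.53 = 401.06.
Adjust for 79% response: 401.06 / 0.79 = 507.68.
Round up → n = 508.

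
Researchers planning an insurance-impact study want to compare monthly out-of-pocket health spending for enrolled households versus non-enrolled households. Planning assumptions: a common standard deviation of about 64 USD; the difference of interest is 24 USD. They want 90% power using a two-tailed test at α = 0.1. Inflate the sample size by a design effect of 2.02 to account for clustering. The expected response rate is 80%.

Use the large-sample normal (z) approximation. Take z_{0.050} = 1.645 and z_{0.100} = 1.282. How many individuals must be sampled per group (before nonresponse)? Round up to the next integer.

n = (z_{α/2} + z_β)² · (σ₁² + σ₂²) / δ²
  = (1.645 + 1.282)² · (2·64² = 8192) / 24²
  = 8.5673 · 8192 / 576
  = 121.85
Design effect: 2.02 × 121.85 = 246.13.
Adjust for 80% response: 246.13 / 0.80 = 307.66.
Round up → n = 308 per group.

n = 308 per group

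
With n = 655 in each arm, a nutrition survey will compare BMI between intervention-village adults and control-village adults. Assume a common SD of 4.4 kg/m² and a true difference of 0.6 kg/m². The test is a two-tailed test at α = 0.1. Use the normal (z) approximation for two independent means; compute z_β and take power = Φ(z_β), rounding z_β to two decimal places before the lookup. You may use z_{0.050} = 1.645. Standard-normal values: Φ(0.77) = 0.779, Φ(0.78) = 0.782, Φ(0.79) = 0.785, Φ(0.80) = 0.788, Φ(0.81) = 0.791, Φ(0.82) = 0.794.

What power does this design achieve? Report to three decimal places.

z_β = δ·√(n/(σ₁²+σ₂²)) − z_{α/2}
    = 0.6 · √(655/38.72) − 1.645
    = 0.6 · 4.11295 − 1.645
    = 2.4678 − 1.645 = 0.8228 → 0.82
Power = Φ(0.82) = 0.794.

Power ≈ 0.794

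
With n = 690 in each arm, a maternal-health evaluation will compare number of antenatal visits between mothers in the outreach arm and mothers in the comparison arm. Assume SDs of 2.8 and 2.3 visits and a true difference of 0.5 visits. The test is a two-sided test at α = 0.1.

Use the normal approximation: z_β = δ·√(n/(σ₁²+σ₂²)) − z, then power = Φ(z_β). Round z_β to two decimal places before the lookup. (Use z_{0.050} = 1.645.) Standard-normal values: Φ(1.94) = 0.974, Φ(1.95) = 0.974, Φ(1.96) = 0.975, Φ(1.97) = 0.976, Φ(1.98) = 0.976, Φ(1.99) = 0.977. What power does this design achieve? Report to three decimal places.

Power ≈ 0.976

z_β = δ·√(n/(σ₁²+σ₂²)) − z_{α/2}
    = 0.5 · √(690/13.13) − 1.645
    = 0.5 · 7.24924 − 1.645
    = 3.6246 − 1.645 = 1.9796 → 1.98
Power = Φ(1.98) = 0.976.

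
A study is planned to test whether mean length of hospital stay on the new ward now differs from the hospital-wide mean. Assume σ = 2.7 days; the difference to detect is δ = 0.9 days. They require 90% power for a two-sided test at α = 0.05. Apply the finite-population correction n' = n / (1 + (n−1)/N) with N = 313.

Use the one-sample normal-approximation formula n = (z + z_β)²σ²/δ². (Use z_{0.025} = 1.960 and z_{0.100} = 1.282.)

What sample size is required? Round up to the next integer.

n = 73

n = (z_{α/2} + z_β)² · σ² / δ²
  = (1.960 + 1.282)² · 2.7² / 0.9²
  = 10.5106 · 7.29 / 0.81
  = 94.60
Finite-population correction (N = 313): 94.60 / (1 + (94.60 − 1)/313) = 72.82.
Round up → n = 73.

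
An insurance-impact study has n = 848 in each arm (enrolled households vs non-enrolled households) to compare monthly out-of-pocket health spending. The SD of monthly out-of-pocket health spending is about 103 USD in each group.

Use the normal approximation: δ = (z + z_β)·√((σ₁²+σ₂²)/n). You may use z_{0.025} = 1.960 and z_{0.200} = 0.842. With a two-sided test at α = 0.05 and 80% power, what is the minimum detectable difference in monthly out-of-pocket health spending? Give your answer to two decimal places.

δ = (z_{α/2} + z_β) · √((σ₁²+σ₂²)/n)
  = (1.960 + 0.842) · √(21218/848)
  = 2.802 · √25.0212
  = 2.802 · 5.0021
  = 14.0159

Minimum detectable difference ≈ 14.02 USD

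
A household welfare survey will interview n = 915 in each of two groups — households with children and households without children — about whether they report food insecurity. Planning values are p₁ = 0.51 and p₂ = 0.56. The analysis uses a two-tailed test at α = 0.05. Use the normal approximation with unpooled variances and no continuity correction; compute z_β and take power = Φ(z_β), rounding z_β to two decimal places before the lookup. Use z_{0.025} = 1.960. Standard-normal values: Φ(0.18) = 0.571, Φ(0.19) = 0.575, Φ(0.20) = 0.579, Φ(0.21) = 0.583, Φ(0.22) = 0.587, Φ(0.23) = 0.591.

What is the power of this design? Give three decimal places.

Power ≈ 0.575

z_β = |p₁−p₂|·√(n/[p₁q₁+p₂q₂]) − z_{α/2}
    = 0.05 · √(915/0.4963) − 1.960
    = 0.05 · 42.9377 − 1.960
    = 2.1469 − 1.960 = 0.1869 → 0.19
Power = Φ(0.19) = 0.575.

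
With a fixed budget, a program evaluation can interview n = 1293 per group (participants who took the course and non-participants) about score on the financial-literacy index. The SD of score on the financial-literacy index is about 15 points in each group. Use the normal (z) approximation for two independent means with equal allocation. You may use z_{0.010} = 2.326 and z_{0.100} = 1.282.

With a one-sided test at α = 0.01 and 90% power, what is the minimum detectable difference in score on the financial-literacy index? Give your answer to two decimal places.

Minimum detectable difference ≈ 2.13 points

δ = (z_α + z_β) · √((σ₁²+σ₂²)/n)
  = (2.326 + 1.282) · √(450/1293)
  = 3.608 · √0.34803
  = 3.608 · 0.5899
  = 2.1285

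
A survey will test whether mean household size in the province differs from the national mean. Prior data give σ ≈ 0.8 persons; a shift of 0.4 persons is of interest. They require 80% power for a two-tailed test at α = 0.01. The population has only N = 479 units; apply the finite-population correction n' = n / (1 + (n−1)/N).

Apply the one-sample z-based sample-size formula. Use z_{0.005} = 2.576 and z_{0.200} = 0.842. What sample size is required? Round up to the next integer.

n = 43

n = (z_{α/2} + z_β)² · σ² / δ²
  = (2.576 + 0.842)² · 0.8² / 0.4²
  = 11.6827 · 0.64 / 0.16
  = 46.73
Finite-population correction (N = 479): 46.73 / (1 + (46.73 − 1)/479) = 42.66.
Round up → n = 43.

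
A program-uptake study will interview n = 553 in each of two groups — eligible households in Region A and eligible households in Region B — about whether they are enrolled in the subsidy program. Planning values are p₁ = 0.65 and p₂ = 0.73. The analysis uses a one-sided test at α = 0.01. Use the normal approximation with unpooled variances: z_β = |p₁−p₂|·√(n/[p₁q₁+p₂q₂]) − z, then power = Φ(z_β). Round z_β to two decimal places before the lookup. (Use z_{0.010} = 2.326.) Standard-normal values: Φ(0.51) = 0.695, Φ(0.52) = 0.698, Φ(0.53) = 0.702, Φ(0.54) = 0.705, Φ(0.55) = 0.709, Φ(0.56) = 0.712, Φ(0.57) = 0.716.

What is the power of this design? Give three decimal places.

z_β = |p₁−p₂|·√(n/[p₁q₁+p₂q₂]) − z_α
    = 0.08 · √(553/0.4246) − 2.326
    = 0.08 · 36.0888 − 2.326
    = 2.8871 − 2.326 = 0.5611 → 0.56
Power = Φ(0.56) = 0.712.

Power ≈ 0.712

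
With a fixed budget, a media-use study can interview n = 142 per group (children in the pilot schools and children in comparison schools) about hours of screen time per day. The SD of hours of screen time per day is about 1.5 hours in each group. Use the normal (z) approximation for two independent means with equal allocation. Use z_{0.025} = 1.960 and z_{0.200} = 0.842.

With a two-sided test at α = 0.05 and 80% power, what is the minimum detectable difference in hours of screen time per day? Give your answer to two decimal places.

δ = (z_{α/2} + z_β) · √((σ₁²+σ₂²)/n)
  = (1.960 + 0.842) · √(4.5/142)
  = 2.802 · √0.03169
  = 2.802 · 0.1780
  = 0.4988

Minimum detectable difference ≈ 0.50 hours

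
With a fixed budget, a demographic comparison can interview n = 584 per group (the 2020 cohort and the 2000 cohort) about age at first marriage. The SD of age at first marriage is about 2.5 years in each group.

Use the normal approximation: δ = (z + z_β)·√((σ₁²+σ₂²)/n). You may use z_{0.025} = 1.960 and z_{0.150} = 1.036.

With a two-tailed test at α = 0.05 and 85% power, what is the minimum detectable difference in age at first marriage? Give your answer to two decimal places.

δ = (z_{α/2} + z_β) · √((σ₁²+σ₂²)/n)
  = (1.960 + 1.036) · √(12.5/584)
  = 2.996 · √0.0214
  = 2.996 · 0.1463
  = 0.4383

Minimum detectable difference ≈ 0.44 years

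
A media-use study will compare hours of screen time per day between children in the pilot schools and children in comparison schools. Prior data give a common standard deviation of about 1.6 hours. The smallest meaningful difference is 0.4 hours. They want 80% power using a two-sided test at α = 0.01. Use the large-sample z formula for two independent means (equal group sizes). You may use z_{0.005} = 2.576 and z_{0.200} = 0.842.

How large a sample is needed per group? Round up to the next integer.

n = (z_{α/2} + z_β)² · (σ₁² + σ₂²) / δ²
  = (2.576 + 0.842)² · (2·1.6² = 5.12) / 0.4²
  = 11.6827 · 5.12 / 0.16
  = 373.85
Round up → n = 374 per group.

n = 374 per group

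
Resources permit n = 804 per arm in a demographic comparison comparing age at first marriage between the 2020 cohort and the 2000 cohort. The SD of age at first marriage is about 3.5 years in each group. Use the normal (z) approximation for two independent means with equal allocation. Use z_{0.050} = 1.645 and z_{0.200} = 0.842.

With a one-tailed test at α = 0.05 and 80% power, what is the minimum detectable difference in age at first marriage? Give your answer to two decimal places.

Minimum detectable difference ≈ 0.43 years

δ = (z_α + z_β) · √((σ₁²+σ₂²)/n)
  = (1.645 + 0.842) · √(24.5/804)
  = 2.487 · √0.03047
  = 2.487 · 0.1746
  = 0.4341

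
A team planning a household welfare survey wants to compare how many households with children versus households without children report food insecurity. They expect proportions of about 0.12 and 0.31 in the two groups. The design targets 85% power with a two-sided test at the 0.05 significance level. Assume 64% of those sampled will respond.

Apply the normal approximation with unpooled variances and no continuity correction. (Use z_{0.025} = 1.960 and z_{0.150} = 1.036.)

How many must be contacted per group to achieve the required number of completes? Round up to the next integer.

n = 125 per group

n = (z_{α/2} + z_β)² · [p₁(1−p₁) + p₂(1−p₂)] / (p₁ − p₂)²
  = (1.960 + 1.036)² · (0.12·0.88 + 0.31·0.69) / (-0.19)²
  = (2.996)² · (0.1056 + 0.2139) / 0.0361
  = 8.9760 · 0.3195 / 0.0361
  = 79.44
Adjust for 64% response: 79.44 / 0.64 = 124.13.
Round up → n = 125 per group.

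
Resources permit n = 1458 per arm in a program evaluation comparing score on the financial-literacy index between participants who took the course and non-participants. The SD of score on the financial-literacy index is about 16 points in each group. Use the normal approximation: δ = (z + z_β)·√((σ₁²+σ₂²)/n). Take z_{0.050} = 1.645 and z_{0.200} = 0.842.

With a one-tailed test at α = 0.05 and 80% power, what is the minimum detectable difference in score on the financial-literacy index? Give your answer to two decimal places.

Minimum detectable difference ≈ 1.47 points

δ = (z_α + z_β) · √((σ₁²+σ₂²)/n)
  = (1.645 + 0.842) · √(512/1458)
  = 2.487 · √0.35117
  = 2.487 · 0.5926
  = 1.4738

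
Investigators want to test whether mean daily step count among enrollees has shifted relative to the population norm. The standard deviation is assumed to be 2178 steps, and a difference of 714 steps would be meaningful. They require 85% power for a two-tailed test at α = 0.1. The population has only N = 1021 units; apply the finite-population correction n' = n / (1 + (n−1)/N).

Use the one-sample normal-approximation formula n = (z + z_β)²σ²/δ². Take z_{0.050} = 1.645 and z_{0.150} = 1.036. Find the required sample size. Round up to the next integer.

n = (z_{α/2} + z_β)² · σ² / δ²
  = (1.645 + 1.036)² · 2178² / 714²
  = 7.1878 · 4743684 / 509796
  = 66.88
Finite-population correction (N = 1021): 66.88 / (1 + (66.88 − 1)/1021) = 62.83.
Round up → n = 63.

n = 63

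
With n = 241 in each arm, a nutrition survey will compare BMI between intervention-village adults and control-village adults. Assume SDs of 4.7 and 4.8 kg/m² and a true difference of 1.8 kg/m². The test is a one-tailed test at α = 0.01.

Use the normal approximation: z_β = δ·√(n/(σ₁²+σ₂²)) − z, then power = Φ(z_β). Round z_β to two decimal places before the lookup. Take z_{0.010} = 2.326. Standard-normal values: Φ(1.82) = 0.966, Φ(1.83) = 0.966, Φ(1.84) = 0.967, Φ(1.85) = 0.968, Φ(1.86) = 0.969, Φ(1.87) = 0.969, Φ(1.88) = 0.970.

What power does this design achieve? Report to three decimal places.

Power ≈ 0.966

z_β = δ·√(n/(σ₁²+σ₂²)) − z_α
    = 1.8 · √(241/45.13) − 2.326
    = 1.8 · 2.31087 − 2.326
    = 4.1596 − 2.326 = 1.8336 → 1.83
Power = Φ(1.83) = 0.966.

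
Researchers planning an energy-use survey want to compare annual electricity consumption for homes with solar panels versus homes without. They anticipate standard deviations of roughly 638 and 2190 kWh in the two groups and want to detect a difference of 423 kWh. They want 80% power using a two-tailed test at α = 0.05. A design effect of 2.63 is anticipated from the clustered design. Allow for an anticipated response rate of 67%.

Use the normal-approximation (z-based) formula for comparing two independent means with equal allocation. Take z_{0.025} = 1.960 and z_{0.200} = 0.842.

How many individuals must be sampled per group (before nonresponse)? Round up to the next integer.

n = 897 per group

n = (z_{α/2} + z_β)² · (σ₁² + σ₂²) / δ²
  = (1.960 + 0.842)² · (638² + 2190² = 5203144) / 423²
  = 7.8512 · 5203144 / 178929
  = 228.31
Design effect: 2.63 × 228.31 = 600.45.
Adjust for 67% response: 600.45 / 0.67 = 896.19.
Round up → n = 897 per group.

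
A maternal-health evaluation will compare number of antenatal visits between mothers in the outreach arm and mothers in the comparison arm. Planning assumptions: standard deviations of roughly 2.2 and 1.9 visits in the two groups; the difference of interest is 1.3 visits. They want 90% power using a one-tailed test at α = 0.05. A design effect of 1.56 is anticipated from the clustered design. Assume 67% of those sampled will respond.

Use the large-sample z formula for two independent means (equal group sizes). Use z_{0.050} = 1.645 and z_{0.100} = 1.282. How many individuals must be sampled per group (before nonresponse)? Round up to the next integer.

n = (z_α + z_β)² · (σ₁² + σ₂²) / δ²
  = (1.645 + 1.282)² · (2.2² + 1.9² = 8.45) / 1.3²
  = 8.5673 · 8.45 / 1.69
  = 42.84
Design effect: 1.56 × 42.84 = 66.83.
Adjust for 67% response: 66.83 / 0.67 = 99.74.
Round up → n = 100 per group.

n = 100 per group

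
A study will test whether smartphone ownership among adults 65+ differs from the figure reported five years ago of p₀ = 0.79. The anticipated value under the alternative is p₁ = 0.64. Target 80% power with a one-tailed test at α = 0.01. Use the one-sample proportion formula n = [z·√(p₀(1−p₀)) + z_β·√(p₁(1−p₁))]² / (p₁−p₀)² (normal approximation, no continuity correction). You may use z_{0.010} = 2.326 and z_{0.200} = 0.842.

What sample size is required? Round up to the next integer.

n = [z_α·√(p₀q₀) + z_β·√(p₁q₁)]² / (p₁ − p₀)²
  = [2.326·√(0.79·0.21) + 0.842·√(0.64·0.36)]² / (-0.15)²
  = [2.326·0.4073 + 0.842·0.4800]² / 0.0225
  = [1.3516]² / 0.0225
  = 81.19
Round up → n = 82.

n = 82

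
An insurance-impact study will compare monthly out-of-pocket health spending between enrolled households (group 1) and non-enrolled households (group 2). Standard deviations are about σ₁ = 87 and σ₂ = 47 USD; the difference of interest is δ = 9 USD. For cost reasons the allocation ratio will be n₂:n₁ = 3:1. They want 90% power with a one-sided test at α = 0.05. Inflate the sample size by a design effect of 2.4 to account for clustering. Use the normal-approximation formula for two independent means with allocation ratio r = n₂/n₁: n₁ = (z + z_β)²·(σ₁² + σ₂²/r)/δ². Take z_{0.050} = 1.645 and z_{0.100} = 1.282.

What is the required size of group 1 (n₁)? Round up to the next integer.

n₁ = 2109

n₁ = (z_α + z_β)² · (σ₁² + σ₂²/r) / δ²
   = (1.645 + 1.282)² · (87² + 47²/3) / 9²
   = 8.5673 · (7569 + 736.3333) / 81
   = 8.5673 · 8305.3 / 81
   = 878.45
Design effect: 2.4 × 878.45 = 2108.28.
Round up → n₁ = 2109; n₂ = r·n₁ = 3 × 2109 = 6327.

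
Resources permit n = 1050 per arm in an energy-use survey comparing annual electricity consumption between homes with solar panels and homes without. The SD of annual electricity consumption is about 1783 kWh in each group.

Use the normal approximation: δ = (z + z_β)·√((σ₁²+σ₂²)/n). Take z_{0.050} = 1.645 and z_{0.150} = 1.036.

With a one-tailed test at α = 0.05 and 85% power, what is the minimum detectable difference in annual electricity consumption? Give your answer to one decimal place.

δ = (z_α + z_β) · √((σ₁²+σ₂²)/n)
  = (1.645 + 1.036) · √(6358178/1050)
  = 2.681 · √6055.4
  = 2.681 · 77.8165
  = 208.6260

Minimum detectable difference ≈ 208.6 kWh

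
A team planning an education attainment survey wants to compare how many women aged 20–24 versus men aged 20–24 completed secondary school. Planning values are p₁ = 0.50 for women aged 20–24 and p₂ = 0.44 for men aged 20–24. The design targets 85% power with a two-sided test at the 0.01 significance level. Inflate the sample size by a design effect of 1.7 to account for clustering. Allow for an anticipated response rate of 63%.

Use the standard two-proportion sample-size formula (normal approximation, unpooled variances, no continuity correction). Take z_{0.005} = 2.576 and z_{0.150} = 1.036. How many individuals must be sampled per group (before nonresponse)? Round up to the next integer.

n = 4855 per group

n = (z_{α/2} + z_β)² · [p₁(1−p₁) + p₂(1−p₂)] / (p₁ − p₂)²
  = (2.576 + 1.036)² · (0.50·0.50 + 0.44·0.56) / (0.06)²
  = (3.612)² · (0.2500 + 0.2464) / 0.0036
  = 13.0465 · 0.4964 / 0.0036
  = 1798.97
Design effect: 1.7 × 1798.97 = 3058.25.
Adjust for 63% response: 3058.25 / 0.63 = 4854.37.
Round up → n = 4855 per group.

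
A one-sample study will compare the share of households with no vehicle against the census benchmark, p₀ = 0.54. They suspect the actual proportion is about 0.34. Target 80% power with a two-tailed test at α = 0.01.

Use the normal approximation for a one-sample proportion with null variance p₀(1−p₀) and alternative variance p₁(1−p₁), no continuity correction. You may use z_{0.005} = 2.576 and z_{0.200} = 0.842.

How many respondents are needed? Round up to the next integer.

n = 71

n = [z_{α/2}·√(p₀q₀) + z_β·√(p₁q₁)]² / (p₁ − p₀)²
  = [2.576·√(0.54·0.46) + 0.842·√(0.34·0.66)]² / (-0.20)²
  = [2.576·0.4984 + 0.842·0.4737]² / 0.0400
  = [1.6827]² / 0.0400
  = 70.79
Round up → n = 71.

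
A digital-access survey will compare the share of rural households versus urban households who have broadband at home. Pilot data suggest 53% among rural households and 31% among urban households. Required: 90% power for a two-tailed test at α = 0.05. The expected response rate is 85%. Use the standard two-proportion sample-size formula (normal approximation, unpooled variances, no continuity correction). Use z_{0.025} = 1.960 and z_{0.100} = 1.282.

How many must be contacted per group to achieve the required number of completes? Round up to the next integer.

n = (z_{α/2} + z_β)² · [p₁(1−p₁) + p₂(1−p₂)] / (p₁ − p₂)²
  = (1.960 + 1.282)² · (0.53·0.47 + 0.31·0.69) / (0.22)²
  = (3.242)² · (0.2491 + 0.2139) / 0.0484
  = 10.5106 · 0.4630 / 0.0484
  = 100.55
Adjust for 85% response: 100.55 / 0.85 = 118.29.
Round up → n = 119 per group.

n = 119 per group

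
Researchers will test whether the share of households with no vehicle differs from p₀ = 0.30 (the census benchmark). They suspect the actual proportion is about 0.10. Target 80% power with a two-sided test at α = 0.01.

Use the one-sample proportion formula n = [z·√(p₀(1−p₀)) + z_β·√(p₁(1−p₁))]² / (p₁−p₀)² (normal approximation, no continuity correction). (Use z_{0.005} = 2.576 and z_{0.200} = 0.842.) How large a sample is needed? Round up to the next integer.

n = [z_{α/2}·√(p₀q₀) + z_β·√(p₁q₁)]² / (p₁ − p₀)²
  = [2.576·√(0.30·0.70) + 0.842·√(0.10·0.90)]² / (-0.20)²
  = [2.576·0.4583 + 0.842·0.3000]² / 0.0400
  = [1.4331]² / 0.0400
  = 51.34
Round up → n = 52.

n = 52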